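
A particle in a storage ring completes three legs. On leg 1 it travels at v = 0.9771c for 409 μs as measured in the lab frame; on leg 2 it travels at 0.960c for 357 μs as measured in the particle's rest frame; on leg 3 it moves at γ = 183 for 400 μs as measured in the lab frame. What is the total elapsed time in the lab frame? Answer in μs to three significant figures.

Leg 1: 409 μs is already measured in the lab frame.
Leg 2: γ = 1/√(1 − 0.960²) = 25/7 ≈ 3.571; Δt_2 = 3.571 × 357 = 1275 μs.
Leg 3: 400 μs is already measured in the lab frame.
Total: 409.0 + 1275 + 400.0 μs.

Δt = 2080 μs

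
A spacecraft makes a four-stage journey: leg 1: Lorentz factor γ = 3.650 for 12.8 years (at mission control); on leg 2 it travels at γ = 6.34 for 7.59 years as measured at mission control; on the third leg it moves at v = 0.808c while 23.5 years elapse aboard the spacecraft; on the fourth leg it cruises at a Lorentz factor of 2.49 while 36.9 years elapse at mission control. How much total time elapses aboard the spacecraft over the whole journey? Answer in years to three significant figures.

τ = 43.0 years

Leg 1: γ = 3.650; τ_1 = 12.8/3.650 = 3.507 years.
Leg 2: γ = 6.34; τ_2 = 7.59/6.340 = 1.197 years.
Leg 3: 23.5 years is already measured aboard the spacecraft.
Leg 4: γ = 2.49; τ_4 = 36.9/2.490 = 14.82 years.
Total: 3.507 + 1.197 + 23.50 + 14.82 years.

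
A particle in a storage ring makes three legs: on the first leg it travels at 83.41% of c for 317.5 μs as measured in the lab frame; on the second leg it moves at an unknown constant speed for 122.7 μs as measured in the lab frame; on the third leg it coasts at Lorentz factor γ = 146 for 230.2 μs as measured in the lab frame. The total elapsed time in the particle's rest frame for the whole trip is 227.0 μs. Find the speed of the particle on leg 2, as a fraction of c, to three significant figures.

Leg 1: β = 0.8341; γ = 1/√(1 − 0.8341²) = 1/√0.3043 = 1.813; τ_1 = 317.5/1.813 = 175.1 μs.
Leg 2: speed unknown; τ_2 = 122.7/γ_2.
Leg 3: γ = 146; τ_3 = 230.2/146.0 = 1.577 μs.
Total proper time: 175.1 + τ_2 + 1.577 = 227.0, so τ_2 = 227.0 − 176.7 = 50.29 μs.
γ_2 = 122.7/50.29 = 2.440; β = √(1 − 1/γ²) = √0.8320.

β = 0.912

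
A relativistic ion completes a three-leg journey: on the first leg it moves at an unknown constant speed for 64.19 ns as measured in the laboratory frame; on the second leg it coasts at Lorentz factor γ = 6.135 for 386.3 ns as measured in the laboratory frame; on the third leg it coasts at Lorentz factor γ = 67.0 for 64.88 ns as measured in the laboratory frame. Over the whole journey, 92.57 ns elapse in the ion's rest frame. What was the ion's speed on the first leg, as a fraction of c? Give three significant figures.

Leg 1: speed unknown; τ_1 = 64.19/γ_1.
Leg 2: γ = 6.135; τ_2 = 386.3/6.135 = 62.97 ns.
Leg 3: γ = 67.0; τ_3 = 64.88/67.00 = 0.9684 ns.
Total proper time: τ_1 + 62.97 + 0.9684 = 92.57, so τ_1 = 92.57 − 63.93 = 28.64 ns.
γ_1 = 64.19/28.64 = 2.242; β = √(1 − 1/γ²) = √0.8010.

β = 0.895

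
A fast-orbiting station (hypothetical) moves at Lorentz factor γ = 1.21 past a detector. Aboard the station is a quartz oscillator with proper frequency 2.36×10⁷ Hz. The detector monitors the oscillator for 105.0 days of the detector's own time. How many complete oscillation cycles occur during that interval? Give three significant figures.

γ = 1.21
During 105.0 days of lab time, the oscillator's proper time advances by τ = Δt/γ = 105.0/1.210 = 86.78 days = 7.498×10⁶ s.
N = f × τ = 2.36×10⁷ × 7.498×10⁶ = 1.769×10¹⁴.

N = 1.77×10¹⁴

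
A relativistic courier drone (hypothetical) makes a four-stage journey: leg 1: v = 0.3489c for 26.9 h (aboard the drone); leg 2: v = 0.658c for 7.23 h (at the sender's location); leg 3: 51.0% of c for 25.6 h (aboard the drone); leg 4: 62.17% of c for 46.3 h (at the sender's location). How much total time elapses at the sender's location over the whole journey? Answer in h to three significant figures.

Δt = 112 h

Leg 1: γ = 1/√(1 − 0.3489²) = 1/√0.8783 = 1.067; Δt_1 = 1.067 × 26.9 = 28.70 h.
Leg 2: 7.23 h is already measured at the sender's location.
Leg 3: β = 0.510; γ = 1/√(1 − 0.510²) = 1/√0.7399 = 1.163; Δt_3 = 1.163 × 25.6 = 29.76 h.
Leg 4: 46.3 h is already measured at the sender's location.
Total: 28.70 + 7.230 + 29.76 + 46.30 h.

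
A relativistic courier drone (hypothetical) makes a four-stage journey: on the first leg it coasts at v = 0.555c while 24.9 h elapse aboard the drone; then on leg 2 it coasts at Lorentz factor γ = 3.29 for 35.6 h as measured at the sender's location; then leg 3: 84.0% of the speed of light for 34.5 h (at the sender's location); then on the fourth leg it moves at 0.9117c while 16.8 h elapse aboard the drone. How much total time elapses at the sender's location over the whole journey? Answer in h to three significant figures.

Δt = 141 h

Leg 1: γ = 1/√(1 − 0.555²) = 1/√0.6920 = 1.202; Δt_1 = 1.202 × 24.9 = 29.93 h.
Leg 2: 35.6 h is already measured at the sender's location.
Leg 3: 34.5 h is already measured at the sender's location.
Leg 4: γ = 1/√(1 − 0.9117²) = 1/√0.1688 = 2.434; Δt_4 = 2.434 × 16.8 = 40.89 h.
Total: 29.93 + 35.60 + 34.50 + 40.89 h.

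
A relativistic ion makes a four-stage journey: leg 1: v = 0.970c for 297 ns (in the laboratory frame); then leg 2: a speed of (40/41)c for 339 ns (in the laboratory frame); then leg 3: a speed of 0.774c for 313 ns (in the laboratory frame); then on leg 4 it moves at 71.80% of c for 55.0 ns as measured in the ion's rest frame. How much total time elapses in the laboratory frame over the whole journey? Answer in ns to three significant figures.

Leg 1: 297 ns is already measured in the laboratory frame.
Leg 2: 339 ns is already measured in the laboratory frame.
Leg 3: 313 ns is already measured in the laboratory frame.
Leg 4: β = 0.7180; γ = 1/√(1 − 0.7180²) = 1/√0.4845 = 1.437; Δt_4 = 1.437 × 55.0 = 79.02 ns.
Total: 297.0 + 339.0 + 313.0 + 79.02 ns.

Δt = 1030 ns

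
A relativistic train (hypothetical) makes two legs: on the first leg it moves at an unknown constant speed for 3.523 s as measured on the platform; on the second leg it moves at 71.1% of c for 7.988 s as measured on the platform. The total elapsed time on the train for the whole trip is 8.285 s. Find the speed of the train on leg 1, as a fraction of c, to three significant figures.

Leg 1: speed unknown; τ_1 = 3.523/γ_1.
Leg 2: β = 0.711; γ = 1/√(1 − 0.711²) = 1/√0.4945 = 1.422; τ_2 = 7.988/1.422 = 5.617 s.
Total proper time: τ_1 + 5.617 = 8.285, so τ_1 = 8.285 − 5.617 = 2.668 s.
γ_1 = 3.523/2.668 = 1.321; β = √(1 − 1/γ²) = √0.4265.

β = 0.653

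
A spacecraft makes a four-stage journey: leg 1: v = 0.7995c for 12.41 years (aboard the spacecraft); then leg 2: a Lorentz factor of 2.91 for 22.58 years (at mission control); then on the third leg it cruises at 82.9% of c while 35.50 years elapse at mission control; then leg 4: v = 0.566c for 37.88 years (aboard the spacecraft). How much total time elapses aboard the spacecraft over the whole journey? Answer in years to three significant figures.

τ = 77.9 years

Leg 1: 12.41 years is already measured aboard the spacecraft.
Leg 2: γ = 2.91; τ_2 = 22.58/2.910 = 7.759 years.
Leg 3: β = 0.829; γ = 1/√(1 − 0.829²) = 1/√0.3128 = 1.788; τ_3 = 35.50/1.788 = 19.85 years.
Leg 4: 37.88 years is already measured aboard the spacecraft.
Total: 12.41 + 7.759 + 19.85 + 37.88 years.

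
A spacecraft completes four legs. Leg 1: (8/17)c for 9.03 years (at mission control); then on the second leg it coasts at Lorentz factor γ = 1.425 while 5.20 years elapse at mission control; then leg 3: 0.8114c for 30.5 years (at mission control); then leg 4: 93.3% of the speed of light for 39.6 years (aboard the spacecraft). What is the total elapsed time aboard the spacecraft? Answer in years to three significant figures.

Leg 1: γ = 1/√(1 − (8/17)²) = 17/15 ≈ 1.133; τ_1 = 9.03/1.133 = 7.968 years.
Leg 2: γ = 1.425; τ_2 = 5.20/1.425 = 3.649 years.
Leg 3: γ = 1/√(1 − 0.8114²) = 1/√0.3416 = 1.711; τ_3 = 30.5/1.711 = 17.83 years.
Leg 4: 39.6 years is already measured aboard the spacecraft.
Total: 7.968 + 3.649 + 17.83 + 39.60 years.

τ = 69.0 years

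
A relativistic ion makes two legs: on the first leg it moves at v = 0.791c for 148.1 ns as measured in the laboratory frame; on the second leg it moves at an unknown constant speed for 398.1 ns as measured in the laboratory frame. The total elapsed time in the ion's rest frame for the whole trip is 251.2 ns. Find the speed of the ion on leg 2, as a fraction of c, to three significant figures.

Leg 1: γ = 1/√(1 − 0.791²) = 1/√0.3743 = 1.634; τ_1 = 148.1/1.634 = 90.61 ns.
Leg 2: speed unknown; τ_2 = 398.1/γ_2.
Total proper time: 90.61 + τ_2 = 251.2, so τ_2 = 251.2 − 90.61 = 160.6 ns.
γ_2 = 398.1/160.6 = 2.479; β = √(1 − 1/γ²) = √0.8373.

β = 0.915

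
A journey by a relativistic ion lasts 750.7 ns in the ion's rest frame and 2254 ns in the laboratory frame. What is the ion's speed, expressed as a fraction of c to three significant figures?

The proper time is measured in the ion's rest frame (both events occur at the ion's location); Δt is measured in the laboratory frame. γ = Δt/τ = 2254/750.7 = 3.003.
β = √(1 − 1/γ²) = √(1 − 0.1109) = √0.8891

β = 0.943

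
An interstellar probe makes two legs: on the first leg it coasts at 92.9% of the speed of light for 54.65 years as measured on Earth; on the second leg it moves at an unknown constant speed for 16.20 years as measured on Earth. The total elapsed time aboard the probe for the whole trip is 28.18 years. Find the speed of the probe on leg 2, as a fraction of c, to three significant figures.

β = 0.871

Leg 1: β = 0.929; γ = 1/√(1 − 0.929²) = 1/√0.1370 = 2.702; τ_1 = 54.65/2.702 = 20.22 years.
Leg 2: speed unknown; τ_2 = 16.20/γ_2.
Total proper time: 20.22 + τ_2 = 28.18, so τ_2 = 28.18 − 20.22 = 7.955 years.
γ_2 = 16.20/7.955 = 2.036; β = √(1 − 1/γ²) = √0.7589.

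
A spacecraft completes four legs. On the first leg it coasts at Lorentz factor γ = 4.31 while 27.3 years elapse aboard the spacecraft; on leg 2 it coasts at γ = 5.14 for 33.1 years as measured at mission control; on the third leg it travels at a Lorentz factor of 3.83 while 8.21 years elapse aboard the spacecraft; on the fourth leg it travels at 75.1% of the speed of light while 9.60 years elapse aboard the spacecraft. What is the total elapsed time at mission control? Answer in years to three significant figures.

Leg 1: γ = 4.31; Δt_1 = 4.310 × 27.3 = 117.7 years.
Leg 2: 33.1 years is already measured at mission control.
Leg 3: γ = 3.83; Δt_3 = 3.830 × 8.21 = 31.44 years.
Leg 4: β = 0.751; γ = 1/√(1 − 0.751²) = 1/√0.4360 = 1.514; Δt_4 = 1.514 × 9.60 = 14.54 years.
Total: 117.7 + 33.10 + 31.44 + 14.54 years.

Δt = 197 years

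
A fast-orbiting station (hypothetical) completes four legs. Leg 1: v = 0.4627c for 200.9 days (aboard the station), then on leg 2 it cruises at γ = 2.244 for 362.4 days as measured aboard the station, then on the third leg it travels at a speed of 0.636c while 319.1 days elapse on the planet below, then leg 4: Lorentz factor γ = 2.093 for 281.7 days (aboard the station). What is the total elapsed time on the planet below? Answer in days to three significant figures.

Leg 1: γ = 1/√(1 − 0.4627²) = 1/√0.7859 = 1.128; Δt_1 = 1.128 × 200.9 = 226.6 days.
Leg 2: γ = 2.244; Δt_2 = 2.244 × 362.4 = 813.2 days.
Leg 3: 319.1 days is already measured on the planet below.
Leg 4: γ = 2.093; Δt_4 = 2.093 × 281.7 = 589.6 days.
Total: 226.6 + 813.2 + 319.1 + 589.6 days.

Δt = 1950 days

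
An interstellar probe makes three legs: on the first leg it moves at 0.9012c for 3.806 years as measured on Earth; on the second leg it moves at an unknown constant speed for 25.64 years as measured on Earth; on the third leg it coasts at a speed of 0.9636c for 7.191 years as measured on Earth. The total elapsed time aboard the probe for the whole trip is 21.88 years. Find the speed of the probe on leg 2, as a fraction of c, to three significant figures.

Leg 1: γ = 1/√(1 − 0.9012²) = 1/√0.1878 = 2.307; τ_1 = 3.806/2.307 = 1.650 years.
Leg 2: speed unknown; τ_2 = 25.64/γ_2.
Leg 3: γ = 1/√(1 − 0.9636²) = 1/√0.07148 = 3.740; τ_3 = 7.191/3.740 = 1.923 years.
Total proper time: 1.650 + τ_2 + 1.923 = 21.88, so τ_2 = 21.88 − 3.572 = 18.31 years.
γ_2 = 25.64/18.31 = 1.400; β = √(1 − 1/γ²) = √0.4901.

β = 0.700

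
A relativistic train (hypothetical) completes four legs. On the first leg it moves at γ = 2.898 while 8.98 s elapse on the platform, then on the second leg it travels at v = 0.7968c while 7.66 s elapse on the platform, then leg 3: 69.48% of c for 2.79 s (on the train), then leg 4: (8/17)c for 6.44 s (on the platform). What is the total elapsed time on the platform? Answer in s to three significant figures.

Δt = 27.0 s

Leg 1: 8.98 s is already measured on the platform.
Leg 2: 7.66 s is already measured on the platform.
Leg 3: β = 0.6948; γ = 1/√(1 − 0.6948²) = 1/√0.5173 = 1.390; Δt_3 = 1.390 × 2.79 = 3.879 s.
Leg 4: 6.44 s is already measured on the platform.
Total: 8.980 + 7.660 + 3.879 + 6.440 s.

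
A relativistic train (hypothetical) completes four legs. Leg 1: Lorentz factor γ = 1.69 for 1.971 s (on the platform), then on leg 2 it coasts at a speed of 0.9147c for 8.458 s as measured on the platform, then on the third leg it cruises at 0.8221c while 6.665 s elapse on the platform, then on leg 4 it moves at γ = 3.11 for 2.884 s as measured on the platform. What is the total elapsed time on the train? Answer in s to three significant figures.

Leg 1: γ = 1.69; τ_1 = 1.971/1.690 = 1.166 s.
Leg 2: γ = 1/√(1 − 0.9147²) = 1/√0.1633 = 2.474; τ_2 = 8.458/2.474 = 3.418 s.
Leg 3: γ = 1/√(1 − 0.8221²) = 1/√0.3242 = 1.756; τ_3 = 6.665/1.756 = 3.795 s.
Leg 4: γ = 3.11; τ_4 = 2.884/3.110 = 0.9273 s.
Total: 1.166 + 3.418 + 3.795 + 0.9273 s.

τ = 9.31 s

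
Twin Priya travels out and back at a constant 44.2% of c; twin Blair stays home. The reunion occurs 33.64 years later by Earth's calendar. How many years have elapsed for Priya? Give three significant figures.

β = 0.442; γ = 1/√(1 − 0.442²) = 1/√0.8046 = 1.115
Priya's clock measures proper time along the trip: τ = Δt/γ = 33.64/1.115 years.

τ = 30.2 years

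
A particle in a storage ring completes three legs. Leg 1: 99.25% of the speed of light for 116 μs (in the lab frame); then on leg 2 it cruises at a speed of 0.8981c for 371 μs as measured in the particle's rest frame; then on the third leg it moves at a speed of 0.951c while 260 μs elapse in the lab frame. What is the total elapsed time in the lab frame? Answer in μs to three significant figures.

Leg 1: 116 μs is already measured in the lab frame.
Leg 2: γ = 1/√(1 − 0.8981²) = 1/√0.1934 = 2.274; Δt_2 = 2.274 × 371 = 843.6 μs.
Leg 3: 260 μs is already measured in the lab frame.
Total: 116.0 + 843.6 + 260.0 μs.

Δt = 1220 μs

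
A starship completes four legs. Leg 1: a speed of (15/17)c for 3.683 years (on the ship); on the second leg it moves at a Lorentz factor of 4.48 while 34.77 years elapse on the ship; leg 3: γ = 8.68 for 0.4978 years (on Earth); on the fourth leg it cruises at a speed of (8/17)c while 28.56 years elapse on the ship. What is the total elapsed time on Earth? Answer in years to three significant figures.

Δt = 196 years

Leg 1: γ = 1/√(1 − (15/17)²) = 17/8 = 2.125; Δt_1 = 2.125 × 3.683 = 7.826 years.
Leg 2: γ = 4.48; Δt_2 = 4.480 × 34.77 = 155.8 years.
Leg 3: 0.4978 years is already measured on Earth.
Leg 4: γ = 1/√(1 − (8/17)²) = 17/15 ≈ 1.133; Δt_4 = 1.133 × 28.56 = 32.37 years.
Total: 7.826 + 155.8 + 0.4978 + 32.37 years.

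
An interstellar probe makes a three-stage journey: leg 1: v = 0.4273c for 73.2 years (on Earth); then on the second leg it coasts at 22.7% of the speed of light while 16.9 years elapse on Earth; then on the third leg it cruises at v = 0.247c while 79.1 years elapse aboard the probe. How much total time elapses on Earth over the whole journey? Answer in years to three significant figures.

Δt = 172 years

Leg 1: 73.2 years is already measured on Earth.
Leg 2: 16.9 years is already measured on Earth.
Leg 3: γ = 1/√(1 − 0.247²) = 1/√0.9390 = 1.032; Δt_3 = 1.032 × 79.1 = 81.63 years.
Total: 73.20 + 16.90 + 81.63 years.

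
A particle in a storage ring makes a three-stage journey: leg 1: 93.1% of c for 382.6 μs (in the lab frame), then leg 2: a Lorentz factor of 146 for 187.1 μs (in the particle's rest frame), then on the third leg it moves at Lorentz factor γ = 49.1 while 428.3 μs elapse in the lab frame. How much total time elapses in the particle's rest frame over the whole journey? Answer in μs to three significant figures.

τ = 335 μs

Leg 1: β = 0.931; γ = 1/√(1 − 0.931²) = 1/√0.1332 = 2.740; τ_1 = 382.6/2.740 = 139.7 μs.
Leg 2: 187.1 μs is already measured in the particle's rest frame.
Leg 3: γ = 49.1; τ_3 = 428.3/49.10 = 8.723 μs.
Total: 139.7 + 187.1 + 8.723 μs.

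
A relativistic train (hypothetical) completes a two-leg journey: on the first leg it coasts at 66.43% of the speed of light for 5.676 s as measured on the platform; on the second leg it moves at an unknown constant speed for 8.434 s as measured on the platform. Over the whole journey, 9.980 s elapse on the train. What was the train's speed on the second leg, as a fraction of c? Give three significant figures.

β = 0.733

Leg 1: β = 0.6643; γ = 1/√(1 − 0.6643²) = 1/√0.5587 = 1.338; τ_1 = 5.676/1.338 = 4.243 s.
Leg 2: speed unknown; τ_2 = 8.434/γ_2.
Total proper time: 4.243 + τ_2 = 9.980, so τ_2 = 9.980 − 4.243 = 5.737 s.
γ_2 = 8.434/5.737 = 1.470; β = √(1 − 1/γ²) = √0.5372.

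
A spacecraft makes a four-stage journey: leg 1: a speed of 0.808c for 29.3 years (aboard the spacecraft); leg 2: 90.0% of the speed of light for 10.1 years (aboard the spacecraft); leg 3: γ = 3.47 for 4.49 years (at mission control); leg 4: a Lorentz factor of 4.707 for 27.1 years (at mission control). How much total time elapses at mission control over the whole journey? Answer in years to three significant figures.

Leg 1: γ = 1/√(1 − 0.808²) = 1/√0.3471 = 1.697; Δt_1 = 1.697 × 29.3 = 49.73 years.
Leg 2: β = 0.900; γ = 1/√(1 − 0.900²) = 1/√0.1900 = 2.294; Δt_2 = 2.294 × 10.1 = 23.17 years.
Leg 3: 4.49 years is already measured at mission control.
Leg 4: 27.1 years is already measured at mission control.
Total: 49.73 + 23.17 + 4.490 + 27.10 years.

Δt = 104 years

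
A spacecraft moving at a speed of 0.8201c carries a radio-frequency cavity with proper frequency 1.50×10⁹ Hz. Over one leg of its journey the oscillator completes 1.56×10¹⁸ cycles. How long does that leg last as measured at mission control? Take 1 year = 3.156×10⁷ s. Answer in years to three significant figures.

γ = 1/√(1 − 0.8201²) = 1/√0.3274 = 1.748
Proper time for N cycles: τ = N/f = 1.56×10¹⁸/(1.50×10⁹) = 1.040×10⁹ s = 32.95 years.
Lab-frame duration Δt = γτ = 1.748 × 32.95 = 57.59 years.

Δt = 57.6 years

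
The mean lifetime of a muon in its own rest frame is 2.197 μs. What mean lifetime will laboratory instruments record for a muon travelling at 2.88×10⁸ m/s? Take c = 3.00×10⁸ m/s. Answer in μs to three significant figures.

β = 2.88×10⁸/3.00×10⁸ = 0.9600; γ = 1/√(1 − 0.9600²) = 3.571
The rest-frame lifetime is the proper time; the lab measures the dilated interval Δt = γτ₀ = 3.571 × 2.197 μs.

Δt = 7.85 μs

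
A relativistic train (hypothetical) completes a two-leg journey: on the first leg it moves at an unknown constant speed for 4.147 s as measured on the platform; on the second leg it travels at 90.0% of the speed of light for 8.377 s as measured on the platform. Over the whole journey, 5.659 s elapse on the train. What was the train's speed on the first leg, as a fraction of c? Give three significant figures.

Leg 1: speed unknown; τ_1 = 4.147/γ_1.
Leg 2: β = 0.900; γ = 1/√(1 − 0.900²) = 1/√0.1900 = 2.294; τ_2 = 8.377/2.294 = 3.651 s.
Total proper time: τ_1 + 3.651 = 5.659, so τ_1 = 5.659 − 3.651 = 2.008 s.
γ_1 = 4.147/2.008 = 2.066; β = √(1 − 1/γ²) = √0.7657.

β = 0.875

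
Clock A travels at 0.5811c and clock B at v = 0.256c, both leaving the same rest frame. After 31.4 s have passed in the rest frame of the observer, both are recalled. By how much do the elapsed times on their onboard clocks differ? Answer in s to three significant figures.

A: γ = 1/√(1 − 0.5811²) = 1/√0.6623 = 1.229; τ_A = 31.4/1.229 = 25.55 s.
B: γ = 1/√(1 − 0.256²) = 1/√0.9345 = 1.034; τ_B = 31.4/1.034 = 30.35 s.

|τ_A − τ_B| = 4.80 s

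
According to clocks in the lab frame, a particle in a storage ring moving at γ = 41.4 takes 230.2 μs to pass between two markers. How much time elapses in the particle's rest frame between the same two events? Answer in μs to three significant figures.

τ = 5.56 μs

γ = 41.4
The interval measured in the lab frame is the dilated one; the clock in the particle's rest frame measures the proper time τ = Δt/γ = 230.2/41.40 μs.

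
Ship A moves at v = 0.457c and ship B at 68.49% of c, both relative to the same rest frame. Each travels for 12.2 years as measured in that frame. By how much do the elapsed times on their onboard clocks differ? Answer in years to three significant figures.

A: γ = 1/√(1 − 0.457²) = 1/√0.7912 = 1.124; τ_A = 12.2/1.124 = 10.85 years.
B: β = 0.6849; γ = 1/√(1 − 0.6849²) = 1/√0.5309 = 1.372; τ_B = 12.2/1.372 = 8.889 years.

|τ_A − τ_B| = 1.96 years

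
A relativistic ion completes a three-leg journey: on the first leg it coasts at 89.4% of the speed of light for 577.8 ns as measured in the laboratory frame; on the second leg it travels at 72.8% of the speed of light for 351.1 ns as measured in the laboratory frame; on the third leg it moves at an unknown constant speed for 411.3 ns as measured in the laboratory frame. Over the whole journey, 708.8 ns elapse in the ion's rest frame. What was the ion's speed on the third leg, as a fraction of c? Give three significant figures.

Leg 1: β = 0.894; γ = 1/√(1 − 0.894²) = 1/√0.2008 = 2.232; τ_1 = 577.8/2.232 = 258.9 ns.
Leg 2: β = 0.728; γ = 1/√(1 − 0.728²) = 1/√0.4700 = 1.459; τ_2 = 351.1/1.459 = 240.7 ns.
Leg 3: speed unknown; τ_3 = 411.3/γ_3.
Total proper time: 258.9 + 240.7 + τ_3 = 708.8, so τ_3 = 708.8 − 499.6 = 209.2 ns.
γ_3 = 411.3/209.2 = 1.966; β = √(1 − 1/γ²) = √0.7413.

β = 0.861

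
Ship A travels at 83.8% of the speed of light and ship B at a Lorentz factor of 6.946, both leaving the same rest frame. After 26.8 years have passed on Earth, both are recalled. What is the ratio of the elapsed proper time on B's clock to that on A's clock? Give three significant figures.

τ_B/τ_A = 0.264

A: β = 0.838; γ = 1/√(1 − 0.838²) = 1/√0.2978 = 1.833. B: γ = 6.946.
τ_A/τ_B = γ_B/γ_A = 6.946/1.833 = 3.790, so τ_B/τ_A = 0.2638.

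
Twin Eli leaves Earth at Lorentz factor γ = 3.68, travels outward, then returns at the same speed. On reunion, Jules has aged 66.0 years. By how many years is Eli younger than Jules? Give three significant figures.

γ = 3.68
Eli's elapsed proper time: τ = 66.0/3.680 = 17.93 years.
Age gap = Δt − τ = 66.0 − 17.93 years.

Δt − τ = 48.1 years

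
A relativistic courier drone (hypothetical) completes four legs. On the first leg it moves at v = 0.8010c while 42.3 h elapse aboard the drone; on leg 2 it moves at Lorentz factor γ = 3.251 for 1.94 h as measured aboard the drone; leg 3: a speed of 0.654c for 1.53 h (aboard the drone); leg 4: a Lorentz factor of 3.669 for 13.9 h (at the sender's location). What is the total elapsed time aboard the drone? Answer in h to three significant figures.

τ = 49.6 h

Leg 1: 42.3 h is already measured aboard the drone.
Leg 2: 1.94 h is already measured aboard the drone.
Leg 3: 1.53 h is already measured aboard the drone.
Leg 4: γ = 3.669; τ_4 = 13.9/3.669 = 3.788 h.
Total: 42.30 + 1.940 + 1.530 + 3.788 h.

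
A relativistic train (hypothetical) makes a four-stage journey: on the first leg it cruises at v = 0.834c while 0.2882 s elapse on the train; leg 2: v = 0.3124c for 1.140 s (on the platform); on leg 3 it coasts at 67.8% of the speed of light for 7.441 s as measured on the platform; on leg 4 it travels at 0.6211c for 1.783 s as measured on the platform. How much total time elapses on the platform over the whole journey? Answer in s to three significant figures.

Δt = 10.9 s

Leg 1: γ = 1/√(1 − 0.834²) = 1/√0.3044 = 1.812; Δt_1 = 1.812 × 0.2882 = 0.5223 s.
Leg 2: 1.140 s is already measured on the platform.
Leg 3: 7.441 s is already measured on the platform.
Leg 4: 1.783 s is already measured on the platform.
Total: 0.5223 + 1.140 + 7.441 + 1.783 s.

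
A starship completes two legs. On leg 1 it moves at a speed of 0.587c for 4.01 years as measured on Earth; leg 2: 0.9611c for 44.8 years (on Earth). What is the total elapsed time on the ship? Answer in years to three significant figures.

Leg 1: γ = 1/√(1 − 0.587²) = 1/√0.6554 = 1.235; τ_1 = 4.01/1.235 = 3.246 years.
Leg 2: γ = 1/√(1 − 0.9611²) = 1/√0.07629 = 3.621; τ_2 = 44.8/3.621 = 12.37 years.
Total: 3.246 + 12.37 years.

τ = 15.6 years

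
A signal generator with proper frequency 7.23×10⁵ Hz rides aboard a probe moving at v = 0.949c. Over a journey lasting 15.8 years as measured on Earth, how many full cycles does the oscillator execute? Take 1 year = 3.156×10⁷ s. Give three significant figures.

N = 1.14×10¹⁴

γ = 1/√(1 − 0.949²) = 1/√0.09940 = 3.172
The oscillator's own cycle count is N = f × τ where τ is the proper time aboard the probe. τ = Δt/γ = 15.8/3.172 = 4.981 years = 1.572×10⁸ s.
N = 7.23×10⁵ × 1.572×10⁸ = 1.137×10¹⁴.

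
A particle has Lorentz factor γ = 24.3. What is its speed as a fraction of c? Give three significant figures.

β = 0.999

β = √(1 − 1/γ²) = √(1 − 1/24.3²) = √(1 − 0.001694) = √0.9983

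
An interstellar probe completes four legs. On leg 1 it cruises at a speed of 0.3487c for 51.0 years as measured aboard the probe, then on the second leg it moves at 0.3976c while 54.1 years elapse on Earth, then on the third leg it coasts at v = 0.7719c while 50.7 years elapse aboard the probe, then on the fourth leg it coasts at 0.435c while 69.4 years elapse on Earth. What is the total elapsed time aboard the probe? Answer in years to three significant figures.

Leg 1: 51.0 years is already measured aboard the probe.
Leg 2: γ = 1/√(1 − 0.3976²) = 1/√0.8419 = 1.090; τ_2 = 54.1/1.090 = 49.64 years.
Leg 3: 50.7 years is already measured aboard the probe.
Leg 4: γ = 1/√(1 − 0.435²) = 1/√0.8108 = 1.111; τ_4 = 69.4/1.111 = 62.49 years.
Total: 51.00 + 49.64 + 50.70 + 62.49 years.

τ = 214 years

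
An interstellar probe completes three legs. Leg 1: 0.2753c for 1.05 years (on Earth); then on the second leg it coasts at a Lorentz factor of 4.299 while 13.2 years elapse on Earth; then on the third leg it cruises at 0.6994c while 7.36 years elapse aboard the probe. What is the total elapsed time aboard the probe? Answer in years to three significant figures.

τ = 11.4 years

Leg 1: γ = 1/√(1 − 0.2753²) = 1/√0.9242 = 1.040; τ_1 = 1.05/1.040 = 1.009 years.
Leg 2: γ = 4.299; τ_2 = 13.2/4.299 = 3.070 years.
Leg 3: 7.36 years is already measured aboard the probe.
Total: 1.009 + 3.070 + 7.360 years.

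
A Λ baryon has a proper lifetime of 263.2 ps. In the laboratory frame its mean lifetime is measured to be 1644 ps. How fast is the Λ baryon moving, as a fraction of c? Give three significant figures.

γ = Δt/τ₀ = 1644/263.2 = 6.246
β = √(1 − 1/γ²) = √(1 − 0.02563) = √0.9744

β = 0.987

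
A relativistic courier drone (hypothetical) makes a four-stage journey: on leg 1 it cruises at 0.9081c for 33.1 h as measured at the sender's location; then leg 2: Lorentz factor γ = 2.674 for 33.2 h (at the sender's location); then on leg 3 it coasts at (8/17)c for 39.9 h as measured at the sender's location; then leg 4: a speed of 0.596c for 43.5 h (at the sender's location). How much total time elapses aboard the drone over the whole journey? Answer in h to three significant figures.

τ = 96.4 h

Leg 1: γ = 1/√(1 − 0.9081²) = 1/√0.1754 = 2.388; τ_1 = 33.1/2.388 = 13.86 h.
Leg 2: γ = 2.674; τ_2 = 33.2/2.674 = 12.42 h.
Leg 3: γ = 1/√(1 − (8/17)²) = 17/15 ≈ 1.133; τ_3 = 39.9/1.133 = 35.21 h.
Leg 4: γ = 1/√(1 − 0.596²) = 1/√0.6448 = 1.245; τ_4 = 43.5/1.245 = 34.93 h.
Total: 13.86 + 12.42 + 35.21 + 34.93 h.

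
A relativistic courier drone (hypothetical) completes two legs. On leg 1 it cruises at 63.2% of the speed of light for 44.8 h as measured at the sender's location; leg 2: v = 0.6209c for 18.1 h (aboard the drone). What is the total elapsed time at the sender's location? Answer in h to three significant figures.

Leg 1: 44.8 h is already measured at the sender's location.
Leg 2: γ = 1/√(1 − 0.6209²) = 1/√0.6145 = 1.276; Δt_2 = 1.276 × 18.1 = 23.09 h.
Total: 44.80 + 23.09 h.

Δt = 67.9 h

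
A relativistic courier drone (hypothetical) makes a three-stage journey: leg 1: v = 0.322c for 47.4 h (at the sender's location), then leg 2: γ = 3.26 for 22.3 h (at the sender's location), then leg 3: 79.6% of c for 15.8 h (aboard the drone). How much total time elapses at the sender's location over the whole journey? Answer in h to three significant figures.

Δt = 95.8 h

Leg 1: 47.4 h is already measured at the sender's location.
Leg 2: 22.3 h is already measured at the sender's location.
Leg 3: β = 0.796; γ = 1/√(1 − 0.796²) = 1/√0.3664 = 1.652; Δt_3 = 1.652 × 15.8 = 26.10 h.
Total: 47.40 + 22.30 + 26.10 h.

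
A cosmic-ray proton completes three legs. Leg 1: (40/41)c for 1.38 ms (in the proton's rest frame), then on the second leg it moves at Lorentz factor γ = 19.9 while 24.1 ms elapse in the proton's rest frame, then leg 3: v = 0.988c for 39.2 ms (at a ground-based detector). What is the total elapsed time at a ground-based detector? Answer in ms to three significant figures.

Δt = 525 ms

Leg 1: γ = 1/√(1 − (40/41)²) = 41/9 ≈ 4.556; Δt_1 = 4.556 × 1.38 = 6.287 ms.
Leg 2: γ = 19.9; Δt_2 = 19.90 × 24.1 = 479.6 ms.
Leg 3: 39.2 ms is already measured at a ground-based detector.
Total: 6.287 + 479.6 + 39.20 ms.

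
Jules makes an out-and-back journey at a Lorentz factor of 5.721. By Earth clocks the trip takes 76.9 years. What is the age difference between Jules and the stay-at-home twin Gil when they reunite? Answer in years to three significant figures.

Δt − τ = 63.5 years

γ = 5.721
Jules's elapsed proper time: τ = 76.9/5.721 = 13.44 years.
Age gap = Δt − τ = 76.9 − 13.44 years.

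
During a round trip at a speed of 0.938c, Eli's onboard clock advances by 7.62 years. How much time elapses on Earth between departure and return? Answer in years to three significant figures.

γ = 1/√(1 − 0.938²) = 1/√0.1202 = 2.885
Earth-frame duration is the dilated interval: Δt = γτ = 2.885 × 7.62 years.

Δt = 22.0 years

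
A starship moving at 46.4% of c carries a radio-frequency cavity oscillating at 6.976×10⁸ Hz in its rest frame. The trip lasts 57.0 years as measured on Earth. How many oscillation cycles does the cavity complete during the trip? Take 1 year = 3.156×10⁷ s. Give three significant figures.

N = 1.11×10¹⁸

β = 0.464; γ = 1/√(1 − 0.464²) = 1/√0.7847 = 1.129
The oscillator's own cycle count is N = f × τ where τ is the proper time on the ship. τ = Δt/γ = 57.0/1.129 = 50.49 years = 1.594×10⁹ s.
N = 6.976×10⁸ × 1.594×10⁹ = 1.112×10¹⁸.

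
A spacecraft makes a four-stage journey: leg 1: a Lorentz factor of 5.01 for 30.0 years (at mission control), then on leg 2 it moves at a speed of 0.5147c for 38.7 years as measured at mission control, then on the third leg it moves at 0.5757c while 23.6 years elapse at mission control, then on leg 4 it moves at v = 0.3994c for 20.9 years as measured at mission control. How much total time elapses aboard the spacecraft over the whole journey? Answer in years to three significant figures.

Leg 1: γ = 5.01; τ_1 = 30.0/5.010 = 5.988 years.
Leg 2: γ = 1/√(1 − 0.5147²) = 1/√0.7351 = 1.166; τ_2 = 38.7/1.166 = 33.18 years.
Leg 3: γ = 1/√(1 − 0.5757²) = 1/√0.6686 = 1.223; τ_3 = 23.6/1.223 = 19.30 years.
Leg 4: γ = 1/√(1 − 0.3994²) = 1/√0.8405 = 1.091; τ_4 = 20.9/1.091 = 19.16 years.
Total: 5.988 + 33.18 + 19.30 + 19.16 years.

τ = 77.6 years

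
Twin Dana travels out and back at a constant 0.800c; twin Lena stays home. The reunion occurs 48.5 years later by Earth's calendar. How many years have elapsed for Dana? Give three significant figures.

γ = 1/√(1 − 0.800²) = 5/3 ≈ 1.667
Dana's clock measures proper time along the trip: τ = Δt/γ = 48.5/1.667 years.

τ = 29.1 years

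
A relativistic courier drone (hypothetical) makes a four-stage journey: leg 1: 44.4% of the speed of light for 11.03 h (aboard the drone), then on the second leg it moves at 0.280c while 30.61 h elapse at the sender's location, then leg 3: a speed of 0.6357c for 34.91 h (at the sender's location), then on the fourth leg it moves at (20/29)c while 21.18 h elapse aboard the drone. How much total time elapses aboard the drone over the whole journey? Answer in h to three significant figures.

Leg 1: 11.03 h is already measured aboard the drone.
Leg 2: γ = 1/√(1 − 0.280²) = 25/24 ≈ 1.042; τ_2 = 30.61/1.042 = 29.39 h.
Leg 3: γ = 1/√(1 − 0.6357²) = 1/√0.5959 = 1.295; τ_3 = 34.91/1.295 = 26.95 h.
Leg 4: 21.18 h is already measured aboard the drone.
Total: 11.03 + 29.39 + 26.95 + 21.18 h.

τ = 88.5 h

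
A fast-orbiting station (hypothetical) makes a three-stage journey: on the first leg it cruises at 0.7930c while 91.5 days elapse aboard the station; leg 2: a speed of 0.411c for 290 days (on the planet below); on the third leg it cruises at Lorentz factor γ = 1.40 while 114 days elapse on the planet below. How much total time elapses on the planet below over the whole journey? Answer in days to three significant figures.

Δt = 554 days

Leg 1: γ = 1/√(1 − 0.7930²) = 1/√0.3712 = 1.641; Δt_1 = 1.641 × 91.5 = 150.2 days.
Leg 2: 290 days is already measured on the planet below.
Leg 3: 114 days is already measured on the planet below.
Total: 150.2 + 290.0 + 114.0 days.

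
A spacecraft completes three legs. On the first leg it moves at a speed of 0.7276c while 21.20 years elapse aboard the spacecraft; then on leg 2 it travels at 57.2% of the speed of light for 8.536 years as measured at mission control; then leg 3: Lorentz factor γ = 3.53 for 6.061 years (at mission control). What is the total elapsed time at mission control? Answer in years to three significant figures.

Leg 1: γ = 1/√(1 − 0.7276²) = 1/√0.4706 = 1.458; Δt_1 = 1.458 × 21.20 = 30.90 years.
Leg 2: 8.536 years is already measured at mission control.
Leg 3: 6.061 years is already measured at mission control.
Total: 30.90 + 8.536 + 6.061 years.

Δt = 45.5 years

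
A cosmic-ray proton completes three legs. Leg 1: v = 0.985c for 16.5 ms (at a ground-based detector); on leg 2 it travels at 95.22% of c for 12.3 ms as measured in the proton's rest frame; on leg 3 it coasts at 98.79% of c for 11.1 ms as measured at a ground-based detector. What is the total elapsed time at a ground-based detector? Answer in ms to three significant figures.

Leg 1: 16.5 ms is already measured at a ground-based detector.
Leg 2: β = 0.9522; γ = 1/√(1 − 0.9522²) = 1/√0.09332 = 3.274; Δt_2 = 3.274 × 12.3 = 40.27 ms.
Leg 3: 11.1 ms is already measured at a ground-based detector.
Total: 16.50 + 40.27 + 11.10 ms.

Δt = 67.9 ms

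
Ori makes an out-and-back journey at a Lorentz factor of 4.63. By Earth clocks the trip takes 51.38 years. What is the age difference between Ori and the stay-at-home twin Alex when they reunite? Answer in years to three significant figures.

γ = 4.63
Ori's elapsed proper time: τ = 51.38/4.630 = 11.10 years.
Age gap = Δt − τ = 51.38 − 11.10 years.

Δt − τ = 40.3 years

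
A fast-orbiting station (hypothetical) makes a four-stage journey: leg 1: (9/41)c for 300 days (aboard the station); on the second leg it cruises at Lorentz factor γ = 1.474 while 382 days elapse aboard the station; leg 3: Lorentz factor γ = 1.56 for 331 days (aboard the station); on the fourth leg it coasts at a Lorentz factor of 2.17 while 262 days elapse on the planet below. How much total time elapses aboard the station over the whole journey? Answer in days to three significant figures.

Leg 1: 300 days is already measured aboard the station.
Leg 2: 382 days is already measured aboard the station.
Leg 3: 331 days is already measured aboard the station.
Leg 4: γ = 2.17; τ_4 = 262/2.170 = 120.7 days.
Total: 300.0 + 382.0 + 331.0 + 120.7 days.

τ = 1130 days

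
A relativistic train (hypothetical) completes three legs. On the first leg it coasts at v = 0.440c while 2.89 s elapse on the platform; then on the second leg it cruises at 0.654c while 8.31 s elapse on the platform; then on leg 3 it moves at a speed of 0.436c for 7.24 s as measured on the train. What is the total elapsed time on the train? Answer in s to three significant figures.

Leg 1: γ = 1/√(1 − 0.440²) = 1/√0.8064 = 1.114; τ_1 = 2.89/1.114 = 2.595 s.
Leg 2: γ = 1/√(1 − 0.654²) = 1/√0.5723 = 1.322; τ_2 = 8.31/1.322 = 6.286 s.
Leg 3: 7.24 s is already measured on the train.
Total: 2.595 + 6.286 + 7.240 s.

τ = 16.1 s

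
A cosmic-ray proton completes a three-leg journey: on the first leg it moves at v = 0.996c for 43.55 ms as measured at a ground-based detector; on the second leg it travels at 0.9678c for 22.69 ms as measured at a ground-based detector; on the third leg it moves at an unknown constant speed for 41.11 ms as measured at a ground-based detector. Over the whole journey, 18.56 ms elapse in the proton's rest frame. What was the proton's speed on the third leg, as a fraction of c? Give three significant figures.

β = 0.976

Leg 1: γ = 1/√(1 − 0.996²) = 1/√0.007984 = 11.19; τ_1 = 43.55/11.19 = 3.891 ms.
Leg 2: γ = 1/√(1 − 0.9678²) = 1/√0.06336 = 3.973; τ_2 = 22.69/3.973 = 5.712 ms.
Leg 3: speed unknown; τ_3 = 41.11/γ_3.
Total proper time: 3.891 + 5.712 + τ_3 = 18.56, so τ_3 = 18.56 − 9.603 = 8.957 ms.
γ_3 = 41.11/8.957 = 4.590; β = √(1 − 1/γ²) = √0.9525.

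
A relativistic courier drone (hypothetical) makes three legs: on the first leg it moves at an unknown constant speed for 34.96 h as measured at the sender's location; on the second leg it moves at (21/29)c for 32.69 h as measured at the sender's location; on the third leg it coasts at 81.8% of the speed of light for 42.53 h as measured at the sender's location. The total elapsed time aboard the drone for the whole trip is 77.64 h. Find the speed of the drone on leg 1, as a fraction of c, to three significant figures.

β = 0.482

Leg 1: speed unknown; τ_1 = 34.96/γ_1.
Leg 2: γ = 1/√(1 − (21/29)²) = 29/20 = 1.450; τ_2 = 32.69/1.450 = 22.54 h.
Leg 3: β = 0.818; γ = 1/√(1 − 0.818²) = 1/√0.3309 = 1.738; τ_3 = 42.53/1.738 = 24.46 h.
Total proper time: τ_1 + 22.54 + 24.46 = 77.64, so τ_1 = 77.64 − 47.01 = 30.63 h.
γ_1 = 34.96/30.63 = 1.141; β = √(1 − 1/γ²) = √0.2323.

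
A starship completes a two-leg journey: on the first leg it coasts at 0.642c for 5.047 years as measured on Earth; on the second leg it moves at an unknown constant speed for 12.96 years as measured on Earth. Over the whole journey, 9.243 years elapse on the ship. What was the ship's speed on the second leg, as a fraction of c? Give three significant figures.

Leg 1: γ = 1/√(1 − 0.642²) = 1/√0.5878 = 1.304; τ_1 = 5.047/1.304 = 3.870 years.
Leg 2: speed unknown; τ_2 = 12.96/γ_2.
Total proper time: 3.870 + τ_2 = 9.243, so τ_2 = 9.243 − 3.870 = 5.373 years.
γ_2 = 12.96/5.373 = 2.412; β = √(1 − 1/γ²) = √0.8281.

β = 0.910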